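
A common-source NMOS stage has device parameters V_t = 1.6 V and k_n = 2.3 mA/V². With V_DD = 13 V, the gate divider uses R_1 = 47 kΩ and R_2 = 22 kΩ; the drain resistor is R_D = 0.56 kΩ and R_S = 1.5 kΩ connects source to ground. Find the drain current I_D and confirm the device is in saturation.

V_G = V_DD·R_2/(R_1+R_2) = 13×22/69 = 4.14 V.
Assume saturation: I_D = (k_n/2)(V_GS − V_t)² with V_GS = V_G − I_D·R_S = 4.14 − 1.5·I_D.
Substituting gives 2.59·I_D² − 9.78·I_D + 7.45 = 0, with roots I_D = 1.06 or 2.72 mA.
The root I_D = 2.72 mA gives V_GS = 0.0614 V ≤ V_t, so take I_D = 1.06 mA.
Then V_GS = 2.56 V and V_DS = V_DD − I_D(R_D+R_S) = 13 − 1.06×2.06 = 10.8 V.
Saturation requires V_DS ≥ V_GS − V_t = 0.959 V; 10.8 ≥ 0.959 ✓.

I_D ≈ 1.1 mA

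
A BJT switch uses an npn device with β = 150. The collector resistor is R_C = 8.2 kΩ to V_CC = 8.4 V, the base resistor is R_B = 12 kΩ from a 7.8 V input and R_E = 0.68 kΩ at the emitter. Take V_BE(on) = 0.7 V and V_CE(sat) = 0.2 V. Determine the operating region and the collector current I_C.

saturation; I_C ≈ 0.88 mA

Assume active: I_B = (7.8 − 0.7)/(12 + 151×0.68) = 0.0619 mA, I_C = β·I_B = 9.29 mA.
Then V_CE = 8.4 − 9.29×8.2 − 9.35×0.68 = -74.1 V < 0.2 V — the active assumption fails.
Re-solve with V_CE = 0.2 V. KCL at the emitter: V_E/R_E = (V_BB−0.7−V_E)/R_B + (V_CC−0.2−V_E)/R_C, giving V_E = 0.95 V.
I_C = (V_CC − 0.2 − V_E)/R_C = (8.2 − 0.95)/8.2 = 0.884 mA.
Check: I_B = (7.1 − 0.95)/12 = 0.513 mA, and β·I_B = 76.9 mA > I_C, confirming saturation.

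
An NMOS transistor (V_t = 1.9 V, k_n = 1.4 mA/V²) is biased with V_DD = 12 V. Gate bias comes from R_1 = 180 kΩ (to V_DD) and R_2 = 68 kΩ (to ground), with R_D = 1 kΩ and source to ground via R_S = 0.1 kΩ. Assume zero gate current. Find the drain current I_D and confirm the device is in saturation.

I_D ≈ 1.1 mA

V_G = V_DD·R_2/(R_1+R_2) = 12×68/248 = 3.29 V.
Assume saturation: I_D = (k_n/2)(V_GS − V_t)² with V_GS = V_G − I_D·R_S = 3.29 − 0.1·I_D.
Substituting gives 0.007·I_D² − 1.19·I_D + 1.35 = 0, with roots I_D = 1.14 or 170 mA.
The root I_D = 170 mA gives V_GS = -13.7 V ≤ V_t, so take I_D = 1.14 mA.
Then V_GS = 3.18 V and V_DS = V_DD − I_D(R_D+R_S) = 12 − 1.14×1.1 = 10.7 V.
Saturation requires V_DS ≥ V_GS − V_t = 1.28 V; 10.7 ≥ 1.28 ✓.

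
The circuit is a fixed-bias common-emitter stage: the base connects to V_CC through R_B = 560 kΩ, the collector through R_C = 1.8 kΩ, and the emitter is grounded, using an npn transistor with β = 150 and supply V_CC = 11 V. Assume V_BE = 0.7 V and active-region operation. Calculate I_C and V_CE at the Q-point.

I_C ≈ 2.8 mA, V_CE ≈ 6 V

Base loop: V_CC = I_B·R_B + V_BE, so I_B = (11 − 0.7)/560 kΩ = 0.0184 mA.
In the active region I_C = β·I_B = 150 × 0.0184 = 2.76 mA.
Collector loop: V_CE = V_CC − I_C·R_C = 11 − 2.76×1.8 = 6.03 V.
Since V_CE = 6.03 V > V_CE(sat) ≈ 0.2 V, the transistor is in the active region as assumed.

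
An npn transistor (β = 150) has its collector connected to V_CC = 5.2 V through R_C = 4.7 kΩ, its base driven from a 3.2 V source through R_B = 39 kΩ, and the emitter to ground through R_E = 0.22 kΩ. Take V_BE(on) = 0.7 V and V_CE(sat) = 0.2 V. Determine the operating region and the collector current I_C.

saturation; I_C ≈ 1 mA

Assume active: I_B = (3.2 − 0.7)/(39 + 151×0.22) = 0.0346 mA, I_C = β·I_B = 5.19 mA.
Then V_CE = 5.2 − 5.19×4.7 − 5.23×0.22 = -20.4 V < 0.2 V — the active assumption fails.
Re-solve with V_CE = 0.2 V. KCL at the emitter: V_E/R_E = (V_BB−0.7−V_E)/R_B + (V_CC−0.2−V_E)/R_C, giving V_E = 0.236 V.
I_C = (V_CC − 0.2 − V_E)/R_C = (5 − 0.236)/4.7 = 1.01 mA.
Check: I_B = (2.5 − 0.236)/39 = 0.0581 mA, and β·I_B = 8.71 mA > I_C, confirming saturation.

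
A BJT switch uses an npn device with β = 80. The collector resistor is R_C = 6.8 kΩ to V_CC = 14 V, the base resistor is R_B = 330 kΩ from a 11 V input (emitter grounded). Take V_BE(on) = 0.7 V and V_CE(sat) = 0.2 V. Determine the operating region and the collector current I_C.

saturation; I_C ≈ 2 mA

Assume active: I_B = (11 − 0.7)/330 = 0.0312 mA, giving I_C = β·I_B = 2.5 mA.
But then V_CE = 14 − 2.5×6.8 = -2.98 V < V_CE(sat) = 0.2 V — impossible in the active region.
So the transistor is saturated. With V_CE = 0.2 V, I_C = (V_CC − 0.2)/R_C = 13.8/6.8 = 2.03 mA.
Check: β·I_B = 2.5 mA > I_C = 2.03 mA, confirming saturation.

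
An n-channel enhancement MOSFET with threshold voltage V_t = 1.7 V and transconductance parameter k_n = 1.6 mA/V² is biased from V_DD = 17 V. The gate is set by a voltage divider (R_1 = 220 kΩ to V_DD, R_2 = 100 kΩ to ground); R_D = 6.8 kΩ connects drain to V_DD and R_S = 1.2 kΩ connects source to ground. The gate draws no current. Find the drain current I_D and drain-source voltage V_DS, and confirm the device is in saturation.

V_G = V_DD·R_2/(R_1+R_2) = 17×100/320 = 5.31 V.
Assume saturation: I_D = (k_n/2)(V_GS − V_t)² with V_GS = V_G − I_D·R_S = 5.31 − 1.2·I_D.
Substituting gives 1.15·I_D² − 7.94·I_D + 10.4 = 0, with roots I_D = 1.77 or 5.12 mA.
The root I_D = 5.12 mA gives V_GS = -0.829 V ≤ V_t, so take I_D = 1.77 mA.
Then V_GS = 3.19 V and V_DS = V_DD − I_D(R_D+R_S) = 17 − 1.77×8 = 2.83 V.
Saturation requires V_DS ≥ V_GS − V_t = 1.49 V; 2.83 ≥ 1.49 ✓.

I_D ≈ 1.8 mA, V_DS ≈ 2.8 V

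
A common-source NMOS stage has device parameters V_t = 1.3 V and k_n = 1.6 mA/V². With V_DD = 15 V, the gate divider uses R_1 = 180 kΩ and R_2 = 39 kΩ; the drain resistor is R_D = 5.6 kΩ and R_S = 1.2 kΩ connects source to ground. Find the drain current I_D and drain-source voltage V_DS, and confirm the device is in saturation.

I_D ≈ 0.49 mA, V_DS ≈ 12 V

V_G = V_DD·R_2/(R_1+R_2) = 15×39/219 = 2.67 V.
Assume saturation: I_D = (k_n/2)(V_GS − V_t)² with V_GS = V_G − I_D·R_S = 2.67 − 1.2·I_D.
Substituting gives 1.15·I_D² − 3.63·I_D + 1.5 = 0, with roots I_D = 0.49 or 2.66 mA.
The root I_D = 2.66 mA gives V_GS = -0.525 V ≤ V_t, so take I_D = 0.49 mA.
Then V_GS = 2.08 V and V_DS = V_DD − I_D(R_D+R_S) = 15 − 0.49×6.8 = 11.7 V.
Saturation requires V_DS ≥ V_GS − V_t = 0.783 V; 11.7 ≥ 0.783 ✓.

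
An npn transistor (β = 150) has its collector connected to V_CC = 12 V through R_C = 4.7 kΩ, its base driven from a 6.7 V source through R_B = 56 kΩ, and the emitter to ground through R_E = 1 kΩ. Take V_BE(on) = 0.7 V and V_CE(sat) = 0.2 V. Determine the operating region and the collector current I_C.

saturation; I_C ≈ 2.1 mA

Assume active: I_B = (6.7 − 0.7)/(56 + 151×1) = 0.029 mA, I_C = β·I_B = 4.35 mA.
Then V_CE = 12 − 4.35×4.7 − 4.38×1 = -12.8 V < 0.2 V — the active assumption fails.
Re-solve with V_CE = 0.2 V. KCL at the emitter: V_E/R_E = (V_BB−0.7−V_E)/R_B + (V_CC−0.2−V_E)/R_C, giving V_E = 2.13 V.
I_C = (V_CC − 0.2 − V_E)/R_C = (11.8 − 2.13)/4.7 = 2.06 mA.
Check: I_B = (6 − 2.13)/56 = 0.0692 mA, and β·I_B = 10.4 mA > I_C, confirming saturation.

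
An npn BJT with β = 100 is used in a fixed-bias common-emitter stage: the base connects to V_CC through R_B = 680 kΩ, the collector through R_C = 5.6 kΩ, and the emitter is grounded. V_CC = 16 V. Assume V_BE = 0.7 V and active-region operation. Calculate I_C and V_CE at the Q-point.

I_C ≈ 2.3 mA, V_CE ≈ 3.4 V

Base loop: V_CC = I_B·R_B + V_BE, so I_B = (16 − 0.7)/680 kΩ = 0.0225 mA.
In the active region I_C = β·I_B = 100 × 0.0225 = 2.25 mA.
Collector loop: V_CE = V_CC − I_C·R_C = 16 − 2.25×5.6 = 3.4 V.
Since V_CE = 3.4 V > V_CE(sat) ≈ 0.2 V, the transistor is in the active region as assumed.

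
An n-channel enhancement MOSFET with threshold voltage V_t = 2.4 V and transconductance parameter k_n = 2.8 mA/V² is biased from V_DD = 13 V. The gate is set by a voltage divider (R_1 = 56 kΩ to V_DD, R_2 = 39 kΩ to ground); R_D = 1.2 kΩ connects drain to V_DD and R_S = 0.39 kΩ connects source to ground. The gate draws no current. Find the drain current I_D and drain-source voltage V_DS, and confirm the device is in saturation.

V_G = V_DD·R_2/(R_1+R_2) = 13×39/95 = 5.34 V.
Assume saturation: I_D = (k_n/2)(V_GS − V_t)² with V_GS = V_G − I_D·R_S = 5.34 − 0.39·I_D.
Substituting gives 0.213·I_D² − 4.21·I_D + 12.1 = 0, with roots I_D = 3.48 or 16.3 mA.
The root I_D = 16.3 mA gives V_GS = -1.01 V ≤ V_t, so take I_D = 3.48 mA.
Then V_GS = 3.98 V and V_DS = V_DD − I_D(R_D+R_S) = 13 − 3.48×1.59 = 7.46 V.
Saturation requires V_DS ≥ V_GS − V_t = 1.58 V; 7.46 ≥ 1.58 ✓.

I_D ≈ 3.5 mA, V_DS ≈ 7.5 V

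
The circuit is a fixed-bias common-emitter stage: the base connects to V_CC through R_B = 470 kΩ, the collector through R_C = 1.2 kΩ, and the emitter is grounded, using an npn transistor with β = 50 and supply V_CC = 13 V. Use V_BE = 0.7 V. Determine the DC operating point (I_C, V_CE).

Base loop: V_CC = I_B·R_B + V_BE, so I_B = (13 − 0.7)/470 kΩ = 0.0262 mA.
In the active region I_C = β·I_B = 50 × 0.0262 = 1.31 mA.
Collector loop: V_CE = V_CC − I_C·R_C = 13 − 1.31×1.2 = 11.4 V.
Since V_CE = 11.4 V > V_CE(sat) ≈ 0.2 V, the transistor is in the active region as assumed.

I_C ≈ 1.3 mA, V_CE ≈ 11 V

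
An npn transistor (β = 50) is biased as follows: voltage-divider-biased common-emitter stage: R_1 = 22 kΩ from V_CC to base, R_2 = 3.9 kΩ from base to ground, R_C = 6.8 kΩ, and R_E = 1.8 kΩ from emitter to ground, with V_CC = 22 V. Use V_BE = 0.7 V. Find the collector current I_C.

I_C ≈ 1.4 mA

Thevenize the base divider: V_Th = V_CC·R_2/(R_1+R_2) = 22×3.9/25.9 = 3.31 V, R_Th = R_1‖R_2 = 3.31 kΩ.
Base-emitter loop: V_Th = I_B·R_Th + V_BE + (β+1)I_B·R_E, so I_B = (3.31 − 0.7) / (3.31 + 51×1.8) = 0.0275 mA.
I_C = β·I_B = 50×0.0275 = 1.37 mA, and I_E = (β+1)I_B = 1.4 mA.
V_CE = V_CC − I_C·R_C − I_E·R_E = 22 − 1.37×6.8 − 1.4×1.8 = 10.1 V.
V_CE = 10.1 V > 0.2 V confirms active-region operation.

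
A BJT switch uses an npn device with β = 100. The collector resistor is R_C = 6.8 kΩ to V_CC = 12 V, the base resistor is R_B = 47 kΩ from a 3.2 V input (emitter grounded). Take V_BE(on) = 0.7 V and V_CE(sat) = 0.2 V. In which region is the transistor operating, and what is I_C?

Assume active: I_B = (3.2 − 0.7)/47 = 0.0532 mA, giving I_C = β·I_B = 5.32 mA.
But then V_CE = 12 − 5.32×6.8 = -24.2 V < V_CE(sat) = 0.2 V — impossible in the active region.
So the transistor is saturated. With V_CE = 0.2 V, I_C = (V_CC − 0.2)/R_C = 11.8/6.8 = 1.74 mA.
Check: β·I_B = 5.32 mA > I_C = 1.74 mA, confirming saturation.

saturation; I_C ≈ 1.7 mA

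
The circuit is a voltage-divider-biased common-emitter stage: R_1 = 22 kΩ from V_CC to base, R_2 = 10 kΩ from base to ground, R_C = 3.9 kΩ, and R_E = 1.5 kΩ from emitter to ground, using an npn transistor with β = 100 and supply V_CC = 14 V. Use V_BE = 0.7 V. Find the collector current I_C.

I_C ≈ 2.3 mA

Thevenize the base divider: V_Th = V_CC·R_2/(R_1+R_2) = 14×10/32 = 4.38 V, R_Th = R_1‖R_2 = 6.88 kΩ.
Base-emitter loop: V_Th = I_B·R_Th + V_BE + (β+1)I_B·R_E, so I_B = (4.38 − 0.7) / (6.88 + 101×1.5) = 0.0232 mA.
I_C = β·I_B = 100×0.0232 = 2.32 mA, and I_E = (β+1)I_B = 2.34 mA.
V_CE = V_CC − I_C·R_C − I_E·R_E = 14 − 2.32×3.9 − 2.34×1.5 = 1.43 V.
V_CE = 1.43 V > 0.2 V confirms active-region operation.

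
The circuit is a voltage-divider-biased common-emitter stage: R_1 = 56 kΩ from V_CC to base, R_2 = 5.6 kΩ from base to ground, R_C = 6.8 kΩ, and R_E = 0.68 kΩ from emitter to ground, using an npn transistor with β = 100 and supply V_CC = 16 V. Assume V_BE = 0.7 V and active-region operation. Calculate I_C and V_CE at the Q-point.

Thevenize the base divider: V_Th = V_CC·R_2/(R_1+R_2) = 16×5.6/61.6 = 1.45 V, R_Th = R_1‖R_2 = 5.09 kΩ.
Base-emitter loop: V_Th = I_B·R_Th + V_BE + (β+1)I_B·R_E, so I_B = (1.45 − 0.7) / (5.09 + 101×0.68) = 0.0102 mA.
I_C = β·I_B = 100×0.0102 = 1.02 mA, and I_E = (β+1)I_B = 1.03 mA.
V_CE = V_CC − I_C·R_C − I_E·R_E = 16 − 1.02×6.8 − 1.03×0.68 = 8.34 V.
V_CE = 8.34 V > 0.2 V confirms active-region operation.

I_C ≈ 1 mA, V_CE ≈ 8.3 V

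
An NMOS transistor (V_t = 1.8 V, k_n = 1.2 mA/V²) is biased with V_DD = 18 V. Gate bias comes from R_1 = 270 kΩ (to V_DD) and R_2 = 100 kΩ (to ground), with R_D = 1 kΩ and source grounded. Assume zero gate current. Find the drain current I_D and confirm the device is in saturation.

I_D ≈ 5.6 mA

V_G = V_DD·R_2/(R_1+R_2) = 18×100/370 = 4.86 V. With the source grounded, V_GS = V_G = 4.86 V.
Assume saturation: I_D = (k_n/2)(V_GS − V_t)² = (1.2/2)×(4.86 − 1.8)² = 0.6×3.06² = 5.64 mA.
V_DS = V_DD − I_D·R_D = 18 − 5.64×1 = 12.4 V.
Saturation requires V_DS ≥ V_GS − V_t = 3.06 V; 12.4 ≥ 3.06 ✓.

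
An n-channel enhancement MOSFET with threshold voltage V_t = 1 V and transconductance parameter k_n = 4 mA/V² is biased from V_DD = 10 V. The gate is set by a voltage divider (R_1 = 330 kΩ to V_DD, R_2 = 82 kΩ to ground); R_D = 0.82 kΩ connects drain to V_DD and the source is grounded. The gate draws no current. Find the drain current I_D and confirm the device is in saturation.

V_G = V_DD·R_2/(R_1+R_2) = 10×82/412 = 1.99 V. With the source grounded, V_GS = V_G = 1.99 V.
Assume saturation: I_D = (k_n/2)(V_GS − V_t)² = (4/2)×(1.99 − 1)² = 2×0.99² = 1.96 mA.
V_DS = V_DD − I_D·R_D = 10 − 1.96×0.82 = 8.39 V.
Saturation requires V_DS ≥ V_GS − V_t = 0.99 V; 8.39 ≥ 0.99 ✓.

I_D ≈ 2 mA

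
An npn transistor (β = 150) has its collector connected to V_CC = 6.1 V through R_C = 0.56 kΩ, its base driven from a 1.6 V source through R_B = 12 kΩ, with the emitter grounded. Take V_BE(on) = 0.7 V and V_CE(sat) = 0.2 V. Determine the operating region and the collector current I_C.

Assume active: I_B = (1.6 − 0.7)/12 = 0.075 mA, giving I_C = β·I_B = 11.3 mA.
But then V_CE = 6.1 − 11.3×0.56 = -0.2 V < V_CE(sat) = 0.2 V — impossible in the active region.
So the transistor is saturated. With V_CE = 0.2 V, I_C = (V_CC − 0.2)/R_C = 5.9/0.56 = 10.5 mA.
Check: β·I_B = 11.3 mA > I_C = 10.5 mA, confirming saturation.

saturation; I_C ≈ 11 mA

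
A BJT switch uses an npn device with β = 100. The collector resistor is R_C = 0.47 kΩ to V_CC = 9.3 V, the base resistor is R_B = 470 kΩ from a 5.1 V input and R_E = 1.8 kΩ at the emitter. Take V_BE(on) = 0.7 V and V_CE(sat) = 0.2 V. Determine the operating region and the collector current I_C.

active; I_C ≈ 0.68 mA

Assume active. Base-emitter loop: I_B = (V_BB − V_BE)/(R_B + (β+1)R_E) = (5.1 − 0.7)/(470 + 101×1.8) = 0.00675 mA.
I_C = β·I_B = 100×0.00675 = 0.675 mA.
V_CE = V_CC − I_C·R_C − I_E·R_E = 9.3 − 0.675×0.47 − 0.682×1.8 = 7.76 V > V_CE(sat), so the active-region assumption holds.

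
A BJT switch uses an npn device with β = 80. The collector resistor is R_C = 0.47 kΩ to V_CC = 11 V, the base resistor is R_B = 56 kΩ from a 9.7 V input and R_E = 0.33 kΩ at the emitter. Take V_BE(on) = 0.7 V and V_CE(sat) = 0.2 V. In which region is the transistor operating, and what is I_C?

active; I_C ≈ 8.7 mA

Assume active. Base-emitter loop: I_B = (V_BB − V_BE)/(R_B + (β+1)R_E) = (9.7 − 0.7)/(56 + 81×0.33) = 0.109 mA.
I_C = β·I_B = 80×0.109 = 8.7 mA.
V_CE = V_CC − I_C·R_C − I_E·R_E = 11 − 8.7×0.47 − 8.81×0.33 = 4 V > V_CE(sat), so the active-region assumption holds.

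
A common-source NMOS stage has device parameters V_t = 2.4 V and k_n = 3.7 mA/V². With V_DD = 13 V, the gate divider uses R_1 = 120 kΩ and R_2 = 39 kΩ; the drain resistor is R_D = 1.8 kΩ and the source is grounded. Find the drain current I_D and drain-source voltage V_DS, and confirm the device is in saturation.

V_G = V_DD·R_2/(R_1+R_2) = 13×39/159 = 3.19 V. With the source grounded, V_GS = V_G = 3.19 V.
Assume saturation: I_D = (k_n/2)(V_GS − V_t)² = (3.7/2)×(3.19 − 2.4)² = 1.85×0.789² = 1.15 mA.
V_DS = V_DD − I_D·R_D = 13 − 1.15×1.8 = 10.9 V.
Saturation requires V_DS ≥ V_GS − V_t = 0.789 V; 10.9 ≥ 0.789 ✓.

I_D ≈ 1.2 mA, V_DS ≈ 11 V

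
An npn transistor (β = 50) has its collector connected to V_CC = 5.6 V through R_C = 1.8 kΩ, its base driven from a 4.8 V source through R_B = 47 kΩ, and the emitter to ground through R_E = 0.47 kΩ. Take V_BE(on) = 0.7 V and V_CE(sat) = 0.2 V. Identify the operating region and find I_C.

Assume active: I_B = (4.8 − 0.7)/(47 + 51×0.47) = 0.0578 mA, I_C = β·I_B = 2.89 mA.
Then V_CE = 5.6 − 2.89×1.8 − 2.95×0.47 = -0.984 V < 0.2 V — the active assumption fails.
Re-solve with V_CE = 0.2 V. KCL at the emitter: V_E/R_E = (V_BB−0.7−V_E)/R_B + (V_CC−0.2−V_E)/R_C, giving V_E = 1.14 V.
I_C = (V_CC − 0.2 − V_E)/R_C = (5.4 − 1.14)/1.8 = 2.37 mA.
Check: I_B = (4.1 − 1.14)/47 = 0.0629 mA, and β·I_B = 3.15 mA > I_C, confirming saturation.

saturation; I_C ≈ 2.4 mA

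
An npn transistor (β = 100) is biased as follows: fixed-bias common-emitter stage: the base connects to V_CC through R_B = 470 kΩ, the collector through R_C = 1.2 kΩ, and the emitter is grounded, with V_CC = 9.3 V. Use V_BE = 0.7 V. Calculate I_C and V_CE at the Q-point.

Base loop: V_CC = I_B·R_B + V_BE, so I_B = (9.3 − 0.7)/470 kΩ = 0.0183 mA.
In the active region I_C = β·I_B = 100 × 0.0183 = 1.83 mA.
Collector loop: V_CE = V_CC − I_C·R_C = 9.3 − 1.83×1.2 = 7.1 V.
Since V_CE = 7.1 V > V_CE(sat) ≈ 0.2 V, the transistor is in the active region as assumed.

I_C ≈ 1.8 mA, V_CE ≈ 7.1 V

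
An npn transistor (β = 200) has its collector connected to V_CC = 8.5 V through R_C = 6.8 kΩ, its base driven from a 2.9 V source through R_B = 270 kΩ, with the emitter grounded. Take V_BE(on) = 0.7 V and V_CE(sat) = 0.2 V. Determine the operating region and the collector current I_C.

Assume active: I_B = (2.9 − 0.7)/270 = 0.00815 mA, giving I_C = β·I_B = 1.63 mA.
But then V_CE = 8.5 − 1.63×6.8 = -2.58 V < V_CE(sat) = 0.2 V — impossible in the active region.
So the transistor is saturated. With V_CE = 0.2 V, I_C = (V_CC − 0.2)/R_C = 8.3/6.8 = 1.22 mA.
Check: β·I_B = 1.63 mA > I_C = 1.22 mA, confirming saturation.

saturation; I_C ≈ 1.2 mA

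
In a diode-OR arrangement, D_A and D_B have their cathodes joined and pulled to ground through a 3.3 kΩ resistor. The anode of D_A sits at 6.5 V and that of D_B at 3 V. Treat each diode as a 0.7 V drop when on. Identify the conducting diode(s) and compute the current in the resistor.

Only D_A conducts; I_R ≈ 1.8 mA

Assume both conduct. Then node N would need to be at both 6.5−0.7 = 5.8 V and 3−0.7 = 2.3 V, which is impossible.
Assume only D_A conducts: V_N = 6.5 − 0.7 = 5.8 V, so I_R = 5.8/3.3 = 1.76 mA.
Check D_B: its anode-to-cathode voltage is 3 − 5.8 = -2.8 V < 0.7 V, so it is off. The assumption is consistent.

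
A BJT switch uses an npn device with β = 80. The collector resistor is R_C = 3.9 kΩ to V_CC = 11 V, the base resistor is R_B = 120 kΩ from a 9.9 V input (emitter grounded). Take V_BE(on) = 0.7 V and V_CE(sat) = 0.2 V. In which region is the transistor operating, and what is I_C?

Assume active: I_B = (9.9 − 0.7)/120 = 0.0767 mA, giving I_C = β·I_B = 6.13 mA.
But then V_CE = 11 − 6.13×3.9 = -12.9 V < V_CE(sat) = 0.2 V — impossible in the active region.
So the transistor is saturated. With V_CE = 0.2 V, I_C = (V_CC − 0.2)/R_C = 10.8/3.9 = 2.77 mA.
Check: β·I_B = 6.13 mA > I_C = 2.77 mA, confirming saturation.

saturation; I_C ≈ 2.8 mA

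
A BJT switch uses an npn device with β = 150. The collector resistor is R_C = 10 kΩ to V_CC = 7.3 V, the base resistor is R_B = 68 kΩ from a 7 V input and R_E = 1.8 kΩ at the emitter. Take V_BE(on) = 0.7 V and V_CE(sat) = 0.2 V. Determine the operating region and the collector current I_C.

Assume active: I_B = (7 − 0.7)/(68 + 151×1.8) = 0.0185 mA, I_C = β·I_B = 2.78 mA.
Then V_CE = 7.3 − 2.78×10 − 2.8×1.8 = -25.5 V < 0.2 V — the active assumption fails.
Re-solve with V_CE = 0.2 V. KCL at the emitter: V_E/R_E = (V_BB−0.7−V_E)/R_B + (V_CC−0.2−V_E)/R_C, giving V_E = 1.2 V.
I_C = (V_CC − 0.2 − V_E)/R_C = (7.1 − 1.2)/10 = 0.59 mA.
Check: I_B = (6.3 − 1.2)/68 = 0.075 mA, and β·I_B = 11.3 mA > I_C, confirming saturation.

saturation; I_C ≈ 0.59 mA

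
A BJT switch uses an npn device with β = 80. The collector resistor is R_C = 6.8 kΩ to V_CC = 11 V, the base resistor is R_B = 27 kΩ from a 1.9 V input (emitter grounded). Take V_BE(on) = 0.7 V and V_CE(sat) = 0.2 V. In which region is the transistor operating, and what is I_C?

Assume active: I_B = (1.9 − 0.7)/27 = 0.0444 mA, giving I_C = β·I_B = 3.56 mA.
But then V_CE = 11 − 3.56×6.8 = -13.2 V < V_CE(sat) = 0.2 V — impossible in the active region.
So the transistor is saturated. With V_CE = 0.2 V, I_C = (V_CC − 0.2)/R_C = 10.8/6.8 = 1.59 mA.
Check: β·I_B = 3.56 mA > I_C = 1.59 mA, confirming saturation.

saturation; I_C ≈ 1.6 mA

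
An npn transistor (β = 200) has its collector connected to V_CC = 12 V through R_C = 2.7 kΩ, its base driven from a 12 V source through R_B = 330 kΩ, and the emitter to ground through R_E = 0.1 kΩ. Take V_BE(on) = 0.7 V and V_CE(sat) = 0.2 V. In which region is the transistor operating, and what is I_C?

Assume active: I_B = (12 − 0.7)/(330 + 201×0.1) = 0.0323 mA, I_C = β·I_B = 6.46 mA.
Then V_CE = 12 − 6.46×2.7 − 6.49×0.1 = -6.08 V < 0.2 V — the active assumption fails.
Re-solve with V_CE = 0.2 V. KCL at the emitter: V_E/R_E = (V_BB−0.7−V_E)/R_B + (V_CC−0.2−V_E)/R_C, giving V_E = 0.425 V.
I_C = (V_CC − 0.2 − V_E)/R_C = (11.8 − 0.425)/2.7 = 4.21 mA.
Check: I_B = (11.3 − 0.425)/330 = 0.033 mA, and β·I_B = 6.59 mA > I_C, confirming saturation.

saturation; I_C ≈ 4.2 mA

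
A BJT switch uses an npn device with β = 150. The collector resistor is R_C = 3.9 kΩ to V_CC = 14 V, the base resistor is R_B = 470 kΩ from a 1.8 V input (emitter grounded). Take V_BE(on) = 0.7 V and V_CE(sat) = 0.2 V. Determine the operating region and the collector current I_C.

active; I_C ≈ 0.35 mA

Assume active. Base-emitter loop: I_B = (V_BB − V_BE)/R_B = (1.8 − 0.7)/470 = 0.00234 mA.
I_C = β·I_B = 150×0.00234 = 0.351 mA.
V_CE = V_CC − I_C·R_C = 14 − 0.351×3.9 = 12.6 V > V_CE(sat), so the active-region assumption holds.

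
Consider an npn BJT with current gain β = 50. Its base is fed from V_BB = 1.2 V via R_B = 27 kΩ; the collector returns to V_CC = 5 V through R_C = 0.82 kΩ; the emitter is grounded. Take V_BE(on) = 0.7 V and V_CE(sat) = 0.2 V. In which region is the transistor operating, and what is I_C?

active; I_C ≈ 0.93 mA

Assume active. Base-emitter loop: I_B = (V_BB − V_BE)/R_B = (1.2 − 0.7)/27 = 0.0185 mA.
I_C = β·I_B = 50×0.0185 = 0.926 mA.
V_CE = V_CC − I_C·R_C = 5 − 0.926×0.82 = 4.24 V > V_CE(sat), so the active-region assumption holds.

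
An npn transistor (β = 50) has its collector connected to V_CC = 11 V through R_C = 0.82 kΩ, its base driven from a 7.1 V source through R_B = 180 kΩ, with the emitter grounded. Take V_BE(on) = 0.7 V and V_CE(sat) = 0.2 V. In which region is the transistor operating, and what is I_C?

Assume active. Base-emitter loop: I_B = (V_BB − V_BE)/R_B = (7.1 − 0.7)/180 = 0.0356 mA.
I_C = β·I_B = 50×0.0356 = 1.78 mA.
V_CE = V_CC − I_C·R_C = 11 − 1.78×0.82 = 9.54 V > V_CE(sat), so the active-region assumption holds.

active; I_C ≈ 1.8 mA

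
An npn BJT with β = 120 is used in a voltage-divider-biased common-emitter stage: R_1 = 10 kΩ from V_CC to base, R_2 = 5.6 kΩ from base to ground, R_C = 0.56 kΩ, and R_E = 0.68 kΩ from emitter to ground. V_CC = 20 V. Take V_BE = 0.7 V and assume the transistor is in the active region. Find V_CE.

Thevenize the base divider: V_Th = V_CC·R_2/(R_1+R_2) = 20×5.6/15.6 = 7.18 V, R_Th = R_1‖R_2 = 3.59 kΩ.
Base-emitter loop: V_Th = I_B·R_Th + V_BE + (β+1)I_B·R_E, so I_B = (7.18 − 0.7) / (3.59 + 121×0.68) = 0.0755 mA.
I_C = β·I_B = 120×0.0755 = 9.05 mA, and I_E = (β+1)I_B = 9.13 mA.
V_CE = V_CC − I_C·R_C − I_E·R_E = 20 − 9.05×0.56 − 9.13×0.68 = 8.72 V.
V_CE = 8.72 V > 0.2 V confirms active-region operation.

V_CE ≈ 8.7 V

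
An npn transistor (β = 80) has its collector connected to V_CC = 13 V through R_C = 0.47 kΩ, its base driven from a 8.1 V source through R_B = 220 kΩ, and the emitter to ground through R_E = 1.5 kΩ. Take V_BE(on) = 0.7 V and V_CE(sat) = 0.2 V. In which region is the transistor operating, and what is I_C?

Assume active. Base-emitter loop: I_B = (V_BB − V_BE)/(R_B + (β+1)R_E) = (8.1 − 0.7)/(220 + 81×1.5) = 0.0217 mA.
I_C = β·I_B = 80×0.0217 = 1.73 mA.
V_CE = V_CC − I_C·R_C − I_E·R_E = 13 − 1.73×0.47 − 1.76×1.5 = 9.55 V > V_CE(sat), so the active-region assumption holds.

active; I_C ≈ 1.7 mA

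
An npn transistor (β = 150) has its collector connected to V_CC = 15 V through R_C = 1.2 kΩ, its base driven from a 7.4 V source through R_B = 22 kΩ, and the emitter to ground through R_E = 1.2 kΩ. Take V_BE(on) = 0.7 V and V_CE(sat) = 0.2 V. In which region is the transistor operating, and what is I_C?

Assume active. Base-emitter loop: I_B = (V_BB − V_BE)/(R_B + (β+1)R_E) = (7.4 − 0.7)/(22 + 151×1.2) = 0.033 mA.
I_C = β·I_B = 150×0.033 = 4.95 mA.
V_CE = V_CC − I_C·R_C − I_E·R_E = 15 − 4.95×1.2 − 4.98×1.2 = 3.09 V > V_CE(sat), so the active-region assumption holds.

active; I_C ≈ 4.9 mA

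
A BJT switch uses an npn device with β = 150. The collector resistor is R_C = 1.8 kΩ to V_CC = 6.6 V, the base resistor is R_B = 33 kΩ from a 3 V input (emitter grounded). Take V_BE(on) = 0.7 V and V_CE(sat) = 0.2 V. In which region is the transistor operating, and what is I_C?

saturation; I_C ≈ 3.6 mA

Assume active: I_B = (3 − 0.7)/33 = 0.0697 mA, giving I_C = β·I_B = 10.5 mA.
But then V_CE = 6.6 − 10.5×1.8 = -12.2 V < V_CE(sat) = 0.2 V — impossible in the active region.
So the transistor is saturated. With V_CE = 0.2 V, I_C = (V_CC − 0.2)/R_C = 6.4/1.8 = 3.56 mA.
Check: β·I_B = 10.5 mA > I_C = 3.56 mA, confirming saturation.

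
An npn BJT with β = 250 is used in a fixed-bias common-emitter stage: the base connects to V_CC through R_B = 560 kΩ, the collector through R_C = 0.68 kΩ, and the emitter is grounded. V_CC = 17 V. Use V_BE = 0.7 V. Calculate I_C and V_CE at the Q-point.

I_C ≈ 7.3 mA, V_CE ≈ 12 V

Base loop: V_CC = I_B·R_B + V_BE, so I_B = (17 − 0.7)/560 kΩ = 0.0291 mA.
In the active region I_C = β·I_B = 250 × 0.0291 = 7.28 mA.
Collector loop: V_CE = V_CC − I_C·R_C = 17 − 7.28×0.68 = 12.1 V.
Since V_CE = 12.1 V > V_CE(sat) ≈ 0.2 V, the transistor is in the active region as assumed.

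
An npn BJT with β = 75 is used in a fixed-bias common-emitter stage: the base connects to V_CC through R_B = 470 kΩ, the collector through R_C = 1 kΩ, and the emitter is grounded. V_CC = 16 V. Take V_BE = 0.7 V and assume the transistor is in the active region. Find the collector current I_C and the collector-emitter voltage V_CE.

I_C ≈ 2.4 mA, V_CE ≈ 14 V

Base loop: V_CC = I_B·R_B + V_BE, so I_B = (16 − 0.7)/470 kΩ = 0.0326 mA.
In the active region I_C = β·I_B = 75 × 0.0326 = 2.44 mA.
Collector loop: V_CE = V_CC − I_C·R_C = 16 − 2.44×1 = 13.6 V.
Since V_CE = 13.6 V > V_CE(sat) ≈ 0.2 V, the transistor is in the active region as assumed.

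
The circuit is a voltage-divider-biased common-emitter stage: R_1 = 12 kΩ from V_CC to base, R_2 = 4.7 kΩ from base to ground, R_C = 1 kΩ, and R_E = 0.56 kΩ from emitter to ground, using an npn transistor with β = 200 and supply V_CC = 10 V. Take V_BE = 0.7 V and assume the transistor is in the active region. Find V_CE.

V_CE ≈ 4.3 V

Thevenize the base divider: V_Th = V_CC·R_2/(R_1+R_2) = 10×4.7/16.7 = 2.81 V, R_Th = R_1‖R_2 = 3.38 kΩ.
Base-emitter loop: V_Th = I_B·R_Th + V_BE + (β+1)I_B·R_E, so I_B = (2.81 − 0.7) / (3.38 + 201×0.56) = 0.0182 mA.
I_C = β·I_B = 200×0.0182 = 3.65 mA, and I_E = (β+1)I_B = 3.67 mA.
V_CE = V_CC − I_C·R_C − I_E·R_E = 10 − 3.65×1 − 3.67×0.56 = 4.3 V.
V_CE = 4.3 V > 0.2 V confirms active-region operation.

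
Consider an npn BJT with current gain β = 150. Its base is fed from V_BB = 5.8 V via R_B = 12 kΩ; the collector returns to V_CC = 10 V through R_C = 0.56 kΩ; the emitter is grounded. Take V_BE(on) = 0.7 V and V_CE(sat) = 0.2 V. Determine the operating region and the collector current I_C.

Assume active: I_B = (5.8 − 0.7)/12 = 0.425 mA, giving I_C = β·I_B = 63.8 mA.
But then V_CE = 10 − 63.8×0.56 = -25.7 V < V_CE(sat) = 0.2 V — impossible in the active region.
So the transistor is saturated. With V_CE = 0.2 V, I_C = (V_CC − 0.2)/R_C = 9.8/0.56 = 17.5 mA.
Check: β·I_B = 63.8 mA > I_C = 17.5 mA, confirming saturation.

saturation; I_C ≈ 18 mA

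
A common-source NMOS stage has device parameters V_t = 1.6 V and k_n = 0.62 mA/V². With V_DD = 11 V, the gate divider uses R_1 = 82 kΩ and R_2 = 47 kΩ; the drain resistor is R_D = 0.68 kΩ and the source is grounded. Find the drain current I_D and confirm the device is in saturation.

I_D ≈ 1.8 mA

V_G = V_DD·R_2/(R_1+R_2) = 11×47/129 = 4.01 V. With the source grounded, V_GS = V_G = 4.01 V.
Assume saturation: I_D = (k_n/2)(V_GS − V_t)² = (0.62/2)×(4.01 − 1.6)² = 0.31×2.41² = 1.8 mA.
V_DS = V_DD − I_D·R_D = 11 − 1.8×0.68 = 9.78 V.
Saturation requires V_DS ≥ V_GS − V_t = 2.41 V; 9.78 ≥ 2.41 ✓.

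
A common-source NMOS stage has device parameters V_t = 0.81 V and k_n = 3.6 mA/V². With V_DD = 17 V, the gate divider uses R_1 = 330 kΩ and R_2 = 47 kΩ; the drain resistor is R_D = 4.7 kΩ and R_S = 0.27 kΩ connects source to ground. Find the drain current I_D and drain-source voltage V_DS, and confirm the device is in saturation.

I_D ≈ 1.5 mA, V_DS ≈ 9.6 V

V_G = V_DD·R_2/(R_1+R_2) = 17×47/377 = 2.12 V.
Assume saturation: I_D = (k_n/2)(V_GS − V_t)² with V_GS = V_G − I_D·R_S = 2.12 − 0.27·I_D.
Substituting gives 0.131·I_D² − 2.27·I_D + 3.09 = 0, with roots I_D = 1.49 or 15.8 mA.
The root I_D = 15.8 mA gives V_GS = -2.16 V ≤ V_t, so take I_D = 1.49 mA.
Then V_GS = 1.72 V and V_DS = V_DD − I_D(R_D+R_S) = 17 − 1.49×4.97 = 9.62 V.
Saturation requires V_DS ≥ V_GS − V_t = 0.908 V; 9.62 ≥ 0.908 ✓.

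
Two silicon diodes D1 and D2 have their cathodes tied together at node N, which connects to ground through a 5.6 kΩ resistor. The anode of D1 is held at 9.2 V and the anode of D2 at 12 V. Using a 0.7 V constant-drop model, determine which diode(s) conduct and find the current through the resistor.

Only D2 conducts; I_R ≈ 2 mA

Assume both conduct. Then node N would need to be at both 9.2−0.7 = 8.5 V and 12−0.7 = 11.3 V, which is impossible.
Assume only D2 conducts: V_N = 12 − 0.7 = 11.3 V, so I_R = 11.3/5.6 = 2.02 mA.
Check D1: its anode-to-cathode voltage is 9.2 − 11.3 = -2.1 V < 0.7 V, so it is off. The assumption is consistent.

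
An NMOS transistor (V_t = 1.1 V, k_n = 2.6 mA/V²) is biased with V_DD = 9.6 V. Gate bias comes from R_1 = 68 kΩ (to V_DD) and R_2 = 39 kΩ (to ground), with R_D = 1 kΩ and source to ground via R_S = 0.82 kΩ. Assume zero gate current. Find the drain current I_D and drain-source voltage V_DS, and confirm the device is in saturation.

V_G = V_DD·R_2/(R_1+R_2) = 9.6×39/107 = 3.5 V.
Assume saturation: I_D = (k_n/2)(V_GS − V_t)² with V_GS = V_G − I_D·R_S = 3.5 − 0.82·I_D.
Substituting gives 0.874·I_D² − 6.11·I_D + 7.48 = 0, with roots I_D = 1.58 or 5.41 mA.
The root I_D = 5.41 mA gives V_GS = -0.941 V ≤ V_t, so take I_D = 1.58 mA.
Then V_GS = 2.2 V and V_DS = V_DD − I_D(R_D+R_S) = 9.6 − 1.58×1.82 = 6.72 V.
Saturation requires V_DS ≥ V_GS − V_t = 1.1 V; 6.72 ≥ 1.1 ✓.

I_D ≈ 1.6 mA, V_DS ≈ 6.7 V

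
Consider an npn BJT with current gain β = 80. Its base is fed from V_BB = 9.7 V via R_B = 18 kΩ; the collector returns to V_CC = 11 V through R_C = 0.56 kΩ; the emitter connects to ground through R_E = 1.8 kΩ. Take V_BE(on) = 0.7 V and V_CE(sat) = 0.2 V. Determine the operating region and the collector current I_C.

Assume active. Base-emitter loop: I_B = (V_BB − V_BE)/(R_B + (β+1)R_E) = (9.7 − 0.7)/(18 + 81×1.8) = 0.0549 mA.
I_C = β·I_B = 80×0.0549 = 4.4 mA.
V_CE = V_CC − I_C·R_C − I_E·R_E = 11 − 4.4×0.56 − 4.45×1.8 = 0.527 V > V_CE(sat), so the active-region assumption holds.

active; I_C ≈ 4.4 mA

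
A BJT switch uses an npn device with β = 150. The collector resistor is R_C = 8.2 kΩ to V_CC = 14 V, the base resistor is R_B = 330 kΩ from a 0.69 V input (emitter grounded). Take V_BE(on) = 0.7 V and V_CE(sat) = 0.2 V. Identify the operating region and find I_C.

V_BB = 0.69 V ≤ V_BE(on) = 0.7 V, so the base-emitter junction is not forward biased.
The transistor is in cutoff: I_B = I_C = 0.

cutoff; I_C ≈ 0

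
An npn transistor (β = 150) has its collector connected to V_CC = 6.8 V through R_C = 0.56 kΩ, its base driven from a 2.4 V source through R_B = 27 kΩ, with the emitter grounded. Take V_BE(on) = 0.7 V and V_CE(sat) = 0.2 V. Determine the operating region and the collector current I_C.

active; I_C ≈ 9.4 mA

Assume active. Base-emitter loop: I_B = (V_BB − V_BE)/R_B = (2.4 − 0.7)/27 = 0.063 mA.
I_C = β·I_B = 150×0.063 = 9.44 mA.
V_CE = V_CC − I_C·R_C = 6.8 − 9.44×0.56 = 1.51 V > V_CE(sat), so the active-region assumption holds.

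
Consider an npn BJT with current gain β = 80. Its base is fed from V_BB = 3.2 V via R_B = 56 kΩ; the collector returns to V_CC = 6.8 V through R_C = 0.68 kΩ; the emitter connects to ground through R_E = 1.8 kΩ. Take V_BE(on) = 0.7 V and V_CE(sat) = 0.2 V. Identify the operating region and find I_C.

active; I_C ≈ 0.99 mA

Assume active. Base-emitter loop: I_B = (V_BB − V_BE)/(R_B + (β+1)R_E) = (3.2 − 0.7)/(56 + 81×1.8) = 0.0124 mA.
I_C = β·I_B = 80×0.0124 = 0.991 mA.
V_CE = V_CC − I_C·R_C − I_E·R_E = 6.8 − 0.991×0.68 − 1×1.8 = 4.32 V > V_CE(sat), so the active-region assumption holds.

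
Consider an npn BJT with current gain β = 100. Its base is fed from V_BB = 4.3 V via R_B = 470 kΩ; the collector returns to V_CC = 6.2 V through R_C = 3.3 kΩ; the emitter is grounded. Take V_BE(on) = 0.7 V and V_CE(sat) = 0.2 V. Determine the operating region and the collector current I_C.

active; I_C ≈ 0.77 mA

Assume active. Base-emitter loop: I_B = (V_BB − V_BE)/R_B = (4.3 − 0.7)/470 = 0.00766 mA.
I_C = β·I_B = 100×0.00766 = 0.766 mA.
V_CE = V_CC − I_C·R_C = 6.2 − 0.766×3.3 = 3.67 V > V_CE(sat), so the active-region assumption holds.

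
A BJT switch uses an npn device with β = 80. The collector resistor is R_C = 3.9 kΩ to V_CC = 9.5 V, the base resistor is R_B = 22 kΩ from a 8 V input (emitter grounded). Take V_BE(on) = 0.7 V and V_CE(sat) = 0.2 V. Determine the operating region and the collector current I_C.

saturation; I_C ≈ 2.4 mA

Assume active: I_B = (8 − 0.7)/22 = 0.332 mA, giving I_C = β·I_B = 26.5 mA.
But then V_CE = 9.5 − 26.5×3.9 = -94 V < V_CE(sat) = 0.2 V — impossible in the active region.
So the transistor is saturated. With V_CE = 0.2 V, I_C = (V_CC − 0.2)/R_C = 9.3/3.9 = 2.38 mA.
Check: β·I_B = 26.5 mA > I_C = 2.38 mA, confirming saturation.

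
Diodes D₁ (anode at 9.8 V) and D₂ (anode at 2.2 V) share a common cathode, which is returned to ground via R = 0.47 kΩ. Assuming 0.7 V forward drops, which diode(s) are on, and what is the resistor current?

Only D₁ conducts; I_R ≈ 19 mA

Assume both conduct. Then node N would need to be at both 9.8−0.7 = 9.1 V and 2.2−0.7 = 1.5 V, which is impossible.
Assume only D₁ conducts: V_N = 9.8 − 0.7 = 9.1 V, so I_R = 9.1/0.47 = 19.4 mA.
Check D₂: its anode-to-cathode voltage is 2.2 − 9.1 = -6.9 V < 0.7 V, so it is off. The assumption is consistent.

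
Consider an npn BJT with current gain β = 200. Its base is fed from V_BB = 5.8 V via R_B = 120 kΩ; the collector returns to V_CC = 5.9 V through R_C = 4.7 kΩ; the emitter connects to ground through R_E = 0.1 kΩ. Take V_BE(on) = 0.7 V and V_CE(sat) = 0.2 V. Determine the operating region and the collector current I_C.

saturation; I_C ≈ 1.2 mA

Assume active: I_B = (5.8 − 0.7)/(120 + 201×0.1) = 0.0364 mA, I_C = β·I_B = 7.28 mA.
Then V_CE = 5.9 − 7.28×4.7 − 7.32×0.1 = -29.1 V < 0.2 V — the active assumption fails.
Re-solve with V_CE = 0.2 V. KCL at the emitter: V_E/R_E = (V_BB−0.7−V_E)/R_B + (V_CC−0.2−V_E)/R_C, giving V_E = 0.123 V.
I_C = (V_CC − 0.2 − V_E)/R_C = (5.7 − 0.123)/4.7 = 1.19 mA.
Check: I_B = (5.1 − 0.123)/120 = 0.0415 mA, and β·I_B = 8.3 mA > I_C, confirming saturation.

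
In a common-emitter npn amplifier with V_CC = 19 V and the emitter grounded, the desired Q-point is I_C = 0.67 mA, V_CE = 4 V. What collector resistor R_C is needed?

R_C ≈ 22 kΩ

Collector loop: V_CC = I_C·R_C + V_CE.
R_C = (V_CC − V_CE)/I_C = (19 − 4)/0.67 = 22.4 kΩ.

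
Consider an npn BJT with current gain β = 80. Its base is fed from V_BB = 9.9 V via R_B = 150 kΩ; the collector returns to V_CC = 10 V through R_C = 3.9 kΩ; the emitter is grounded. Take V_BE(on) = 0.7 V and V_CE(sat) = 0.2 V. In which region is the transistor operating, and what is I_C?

saturation; I_C ≈ 2.5 mA

Assume active: I_B = (9.9 − 0.7)/150 = 0.0613 mA, giving I_C = β·I_B = 4.91 mA.
But then V_CE = 10 − 4.91×3.9 = -9.14 V < V_CE(sat) = 0.2 V — impossible in the active region.
So the transistor is saturated. With V_CE = 0.2 V, I_C = (V_CC − 0.2)/R_C = 9.8/3.9 = 2.51 mA.
Check: β·I_B = 4.91 mA > I_C = 2.51 mA, confirming saturation.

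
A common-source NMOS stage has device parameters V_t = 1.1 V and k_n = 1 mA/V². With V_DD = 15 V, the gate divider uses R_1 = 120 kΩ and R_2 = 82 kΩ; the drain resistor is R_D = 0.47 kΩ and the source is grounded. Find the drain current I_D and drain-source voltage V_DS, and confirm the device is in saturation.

V_G = V_DD·R_2/(R_1+R_2) = 15×82/202 = 6.09 V. With the source grounded, V_GS = V_G = 6.09 V.
Assume saturation: I_D = (k_n/2)(V_GS − V_t)² = (1/2)×(6.09 − 1.1)² = 0.5×4.99² = 12.4 mA.
V_DS = V_DD − I_D·R_D = 15 − 12.4×0.47 = 9.15 V.
Saturation requires V_DS ≥ V_GS − V_t = 4.99 V; 9.15 ≥ 4.99 ✓.

I_D ≈ 12 mA, V_DS ≈ 9.2 V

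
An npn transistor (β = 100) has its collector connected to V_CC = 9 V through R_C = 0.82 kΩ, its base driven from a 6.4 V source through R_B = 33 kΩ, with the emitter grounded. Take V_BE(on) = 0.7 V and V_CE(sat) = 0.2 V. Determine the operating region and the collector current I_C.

Assume active: I_B = (6.4 − 0.7)/33 = 0.173 mA, giving I_C = β·I_B = 17.3 mA.
But then V_CE = 9 − 17.3×0.82 = -5.16 V < V_CE(sat) = 0.2 V — impossible in the active region.
So the transistor is saturated. With V_CE = 0.2 V, I_C = (V_CC − 0.2)/R_C = 8.8/0.82 = 10.7 mA.
Check: β·I_B = 17.3 mA > I_C = 10.7 mA, confirming saturation.

saturation; I_C ≈ 11 mA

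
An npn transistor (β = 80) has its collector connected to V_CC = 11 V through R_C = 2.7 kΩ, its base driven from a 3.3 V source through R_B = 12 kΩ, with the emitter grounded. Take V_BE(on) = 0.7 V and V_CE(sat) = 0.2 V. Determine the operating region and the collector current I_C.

Assume active: I_B = (3.3 − 0.7)/12 = 0.217 mA, giving I_C = β·I_B = 17.3 mA.
But then V_CE = 11 − 17.3×2.7 = -35.8 V < V_CE(sat) = 0.2 V — impossible in the active region.
So the transistor is saturated. With V_CE = 0.2 V, I_C = (V_CC − 0.2)/R_C = 10.8/2.7 = 4 mA.
Check: β·I_B = 17.3 mA > I_C = 4 mA, confirming saturation.

saturation; I_C ≈ 4 mA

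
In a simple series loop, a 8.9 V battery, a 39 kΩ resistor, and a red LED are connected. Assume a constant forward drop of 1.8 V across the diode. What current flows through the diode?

I ≈ 0.18 mA

KVL around the loop: 8.9 = V_D + I·R = 1.8 + I × 39 kΩ.
So I = (8.9 − 1.8) / 39 kΩ = 7.1 / 39 = 0.182 mA.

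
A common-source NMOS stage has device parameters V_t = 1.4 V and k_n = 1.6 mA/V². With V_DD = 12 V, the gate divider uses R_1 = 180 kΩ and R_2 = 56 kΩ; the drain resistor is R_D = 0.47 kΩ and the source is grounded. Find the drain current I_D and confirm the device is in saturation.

I_D ≈ 1.7 mA

V_G = V_DD·R_2/(R_1+R_2) = 12×56/236 = 2.85 V. With the source grounded, V_GS = V_G = 2.85 V.
Assume saturation: I_D = (k_n/2)(V_GS − V_t)² = (1.6/2)×(2.85 − 1.4)² = 0.8×1.45² = 1.68 mA.
V_DS = V_DD − I_D·R_D = 12 − 1.68×0.47 = 11.2 V.
Saturation requires V_DS ≥ V_GS − V_t = 1.45 V; 11.2 ≥ 1.45 ✓.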